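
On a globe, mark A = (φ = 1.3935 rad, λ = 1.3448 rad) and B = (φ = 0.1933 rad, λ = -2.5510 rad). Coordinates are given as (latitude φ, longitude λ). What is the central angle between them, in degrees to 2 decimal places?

With latitudes φ₁ = 79.842°, φ₂ = 11.075° and longitude difference Δλ = 136.787°:
Haversine: a = sin²(Δφ/2) + cos φ₁ cos φ₂ sin²(Δλ/2) = 0.3189 + (0.1764)(0.9814)(0.8644) = 0.46853.
Central angle c = 2·arcsin(√a) = 1.50781 rad.
So the angular separation is 86.39°.

86.39°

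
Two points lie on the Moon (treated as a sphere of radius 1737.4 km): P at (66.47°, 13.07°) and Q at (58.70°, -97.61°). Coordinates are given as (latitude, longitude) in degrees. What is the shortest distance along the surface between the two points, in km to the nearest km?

In radians: φ₁ = 1.1601, φ₂ = 1.0245, Δλ = -110.680° = -1.9317 rad.
Haversine: a = sin²(Δφ/2) + cos φ₁ cos φ₂ sin²(Δλ/2) = 0.0046 + (0.3992)(0.5195)(0.6766) = 0.14492.
Central angle c = 2·arcsin(√a) = 0.78106 rad.
Distance = R·c = 1737.4 × 0.7811 ≈ 1357 km.

1357 km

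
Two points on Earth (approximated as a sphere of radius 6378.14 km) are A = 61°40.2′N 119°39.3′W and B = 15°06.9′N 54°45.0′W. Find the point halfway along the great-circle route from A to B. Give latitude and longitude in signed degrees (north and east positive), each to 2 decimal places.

Central angle δ = 1.1331 rad. Interpolating on the sphere with fraction f = 0.5:
P = [sin((1−f)δ)·A + sin(fδ)·B] / sin δ = 0.5926·A + 0.5926·B in Cartesian coordinates,
giving P = (0.1910, -0.7116, 0.6761), i.e. latitude 42.54°, longitude -74.97°.

42.54°, -74.97°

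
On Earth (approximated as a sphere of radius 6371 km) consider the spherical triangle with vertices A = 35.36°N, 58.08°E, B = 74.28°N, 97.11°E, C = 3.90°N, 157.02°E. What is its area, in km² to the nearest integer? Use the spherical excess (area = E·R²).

26699917 km²

Side lengths (central angles): a = 1.3684, b = 1.6580, c = 0.7544 rad; semiperimeter s = 1.8904.
By l'Huilier's theorem, tan(E/4) = √[tan(s/2) tan((s−a)/2) tan((s−b)/2) tan((s−c)/2)], giving spherical excess E = 0.6578 rad.
Area = E·R² = 0.6578 × (6371)² ≈ 26699917 km².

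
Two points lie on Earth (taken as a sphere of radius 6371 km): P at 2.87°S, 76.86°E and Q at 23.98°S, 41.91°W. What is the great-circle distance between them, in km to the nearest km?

12761 km

Let φ₁ = -0.0501 rad, φ₂ = -0.4185 rad, and Δλ = -2.0729 rad.
cos c = sin φ₁ sin φ₂ + cos φ₁ cos φ₂ cos Δλ = (-0.0501)(-0.4064) + (0.9987)(0.9137)(-0.4813) = -0.41885,
so c = arccos(-0.41885) = 2.00298 rad.
Distance = R·c = 6371 × 2.0030 ≈ 12761 km.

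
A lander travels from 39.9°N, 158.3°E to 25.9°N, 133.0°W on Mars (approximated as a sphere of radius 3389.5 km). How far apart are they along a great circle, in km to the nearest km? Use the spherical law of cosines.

3427 km

With latitudes φ₁ = 39.900°, φ₂ = 25.900° and longitude difference Δλ = 68.700°:
cos c = sin φ₁ sin φ₂ + cos φ₁ cos φ₂ cos Δλ = (0.6414)(0.4368) + (0.7672)(0.8996)(0.3633) = 0.53087,
so c = arccos(0.53087) = 1.01117 rad.
Distance = R·c = 3389.5 × 1.0112 ≈ 3427 km.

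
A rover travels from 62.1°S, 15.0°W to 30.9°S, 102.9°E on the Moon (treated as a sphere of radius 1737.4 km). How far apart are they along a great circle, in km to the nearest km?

In radians: φ₁ = -1.0838, φ₂ = -0.5393, Δλ = 117.900° = 2.0577 rad.
cos c = sin φ₁ sin φ₂ + cos φ₁ cos φ₂ cos Δλ = (-0.8838)(-0.5135) + (0.4679)(0.8581)(-0.4679) = 0.26597,
so c = arccos(0.26597) = 1.30159 rad.
Distance = R·c = 1737.4 × 1.3016 ≈ 2261 km.

2261 km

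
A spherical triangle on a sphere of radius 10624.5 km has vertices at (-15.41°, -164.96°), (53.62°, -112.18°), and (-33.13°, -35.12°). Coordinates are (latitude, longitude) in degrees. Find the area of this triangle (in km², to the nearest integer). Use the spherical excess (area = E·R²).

251421566 km²

Side lengths (central angles): a = 1.9058, b = 1.9519, c = 1.4385 rad; semiperimeter s = 2.6481.
By l'Huilier's theorem, tan(E/4) = √[tan(s/2) tan((s−a)/2) tan((s−b)/2) tan((s−c)/2)], giving spherical excess E = 2.2273 rad.
Area = E·R² = 2.2273 × (10624.5)² ≈ 251421566 km².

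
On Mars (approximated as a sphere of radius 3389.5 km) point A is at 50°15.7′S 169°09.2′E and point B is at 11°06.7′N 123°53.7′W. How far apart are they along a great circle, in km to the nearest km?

Let φ₁ = -0.8772 rad, φ₂ = 0.1939 rad, and Δλ = 1.1685 rad.
cos c = sin φ₁ sin φ₂ + cos φ₁ cos φ₂ cos Δλ = (-0.7690)(0.1927) + (0.6393)(0.9813)(0.3915) = 0.09739,
so c = arccos(0.09739) = 1.47325 rad.
Distance = R·c = 3389.5 × 1.4732 ≈ 4994 km.

4994 km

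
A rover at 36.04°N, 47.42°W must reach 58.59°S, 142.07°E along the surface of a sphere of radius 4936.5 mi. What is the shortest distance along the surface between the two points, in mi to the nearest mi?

13493 mi

In radians: φ₁ = 0.6290, φ₂ = -1.0226, Δλ = -170.510° = -2.9760 rad.
cos c = sin φ₁ sin φ₂ + cos φ₁ cos φ₂ cos Δλ = (0.5883)(-0.8535) + (0.8086)(0.5212)(-0.9863) = -0.91778,
so c = arccos(-0.91778) = 2.73324 rad.
Distance = R·c = 4936.5 × 2.7332 ≈ 13493 mi.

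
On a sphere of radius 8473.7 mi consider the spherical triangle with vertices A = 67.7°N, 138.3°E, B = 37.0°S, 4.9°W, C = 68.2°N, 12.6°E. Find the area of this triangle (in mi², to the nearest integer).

31213326 mi²

Side lengths (central angles): a = 1.8503, b = 0.6812, c = 2.4972 rad; semiperimeter s = 2.5144.
By l'Huilier's theorem, tan(E/4) = √[tan(s/2) tan((s−a)/2) tan((s−b)/2) tan((s−c)/2)], giving spherical excess E = 0.4347 rad.
Area = E·R² = 0.4347 × (8473.7)² ≈ 31213326 mi².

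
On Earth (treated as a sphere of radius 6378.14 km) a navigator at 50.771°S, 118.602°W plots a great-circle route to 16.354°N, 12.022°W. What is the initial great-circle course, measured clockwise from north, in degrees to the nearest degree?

With φ₁ = -0.8861, φ₂ = 0.2854, Δλ = 1.8602 rad, the forward-azimuth formula gives
θ = atan2( sin Δλ cos φ₂ , cos φ₁ sin φ₂ − sin φ₁ cos φ₂ cos Δλ ) = atan2(0.9196, -0.0340) = 92.12°.
So the initial bearing is 92°.

92°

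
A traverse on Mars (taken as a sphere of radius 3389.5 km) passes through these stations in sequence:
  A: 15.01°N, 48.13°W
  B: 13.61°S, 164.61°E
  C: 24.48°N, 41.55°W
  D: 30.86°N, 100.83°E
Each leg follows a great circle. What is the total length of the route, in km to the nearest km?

Leg A→B: central angle 2.5879 rad, distance 8771.5 km.
Leg B→C: central angle 2.6713 rad, distance 9054.5 km.
Leg C→D: central angle 1.9892 rad, distance 6742.3 km.
Total: 8771.5 + 9054.5 + 6742.3 ≈ 24568 km.

24568 km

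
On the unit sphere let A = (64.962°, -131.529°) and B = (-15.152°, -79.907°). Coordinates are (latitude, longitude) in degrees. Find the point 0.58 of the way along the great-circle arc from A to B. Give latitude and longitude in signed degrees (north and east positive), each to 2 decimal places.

Central angle δ = 1.5540 rad. Interpolating on the sphere with fraction f = 0.58:
P = [sin((1−f)δ)·A + sin(fδ)·B] / sin δ = 0.6074·A + 0.7843·B in Cartesian coordinates,
giving P = (-0.0378, -0.9377, 0.3453), i.e. latitude 20.20°, longitude -92.31°.

20.20°, -92.31°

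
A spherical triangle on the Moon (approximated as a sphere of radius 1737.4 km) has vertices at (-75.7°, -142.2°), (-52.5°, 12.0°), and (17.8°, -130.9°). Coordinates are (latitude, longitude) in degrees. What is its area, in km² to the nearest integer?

2593571 km²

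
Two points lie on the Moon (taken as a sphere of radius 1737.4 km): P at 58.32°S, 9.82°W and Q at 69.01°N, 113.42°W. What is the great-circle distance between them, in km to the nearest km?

4458 km

Let φ₁ = -1.0179 rad, φ₂ = 1.2045 rad, and Δλ = -1.8082 rad.
cos c = sin φ₁ sin φ₂ + cos φ₁ cos φ₂ cos Δλ = (-0.8510)(0.9336) + (0.5252)(0.3582)(-0.2351) = -0.83876,
so c = arccos(-0.83876) = 2.56580 rad.
Distance = R·c = 1737.4 × 2.5658 ≈ 4458 km.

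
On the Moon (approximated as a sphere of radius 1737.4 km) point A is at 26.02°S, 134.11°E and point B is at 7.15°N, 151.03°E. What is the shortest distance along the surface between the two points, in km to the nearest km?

Let φ₁ = -0.4541 rad, φ₂ = 0.1248 rad, and Δλ = 0.2953 rad.
cos c = sin φ₁ sin φ₂ + cos φ₁ cos φ₂ cos Δλ = (-0.4387)(0.1245) + (0.8986)(0.9922)(0.9567) = 0.79845,
so c = arccos(0.79845) = 0.64607 rad.
Distance = R·c = 1737.4 × 0.6461 ≈ 1122 km.

1122 km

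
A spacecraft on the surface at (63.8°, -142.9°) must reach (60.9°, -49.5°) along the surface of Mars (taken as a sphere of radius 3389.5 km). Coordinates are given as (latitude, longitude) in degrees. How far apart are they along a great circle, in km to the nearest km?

2339 km

In radians: φ₁ = 1.1135, φ₂ = 1.0629, Δλ = 93.400° = 1.6301 rad.
cos c = sin φ₁ sin φ₂ + cos φ₁ cos φ₂ cos Δλ = (0.8973)(0.8738) + (0.4415)(0.4863)(-0.0593) = 0.77127,
so c = arccos(0.77127) = 0.68997 rad.
Distance = R·c = 3389.5 × 0.6900 ≈ 2339 km.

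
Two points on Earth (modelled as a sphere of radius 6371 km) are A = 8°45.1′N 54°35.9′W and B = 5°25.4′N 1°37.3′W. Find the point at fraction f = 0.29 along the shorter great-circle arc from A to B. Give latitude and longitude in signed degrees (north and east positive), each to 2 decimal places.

The central angle between A and B is δ = 0.9187 rad.
With f = 0.29, the slerp weights are sin((1−f)δ)/sin δ = 0.7637 and sin(fδ)/sin δ = 0.3313.
Weighted sum of the unit vectors: (0.7637)·(0.5726,-0.8056,0.1522) + (0.3313)·(0.9951,-0.0282,0.0945) = (0.7669, -0.6246, 0.1475).
Converting back: φ = atan2(z, √(x²+y²)) = 8.48°, λ = atan2(y, x) = -39.16°.

8.48°, -39.16°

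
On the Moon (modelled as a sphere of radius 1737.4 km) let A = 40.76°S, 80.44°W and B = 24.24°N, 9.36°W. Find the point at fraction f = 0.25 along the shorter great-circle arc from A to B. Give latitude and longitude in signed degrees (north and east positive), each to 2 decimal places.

-26.76°, -58.11°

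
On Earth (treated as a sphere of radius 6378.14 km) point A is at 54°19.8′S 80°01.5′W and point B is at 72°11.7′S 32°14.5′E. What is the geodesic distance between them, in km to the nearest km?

Let φ₁ = -0.9482 rad, φ₂ = -1.2600 rad, and Δλ = 1.9594 rad.
Haversine: a = sin²(Δφ/2) + cos φ₁ cos φ₂ sin²(Δλ/2) = 0.0241 + (0.5831)(0.3058)(0.6895) = 0.14704.
Central angle c = 2·arcsin(√a) = 0.78708 rad.
Distance = R·c = 6378.14 × 0.7871 ≈ 5020 km.

5020 km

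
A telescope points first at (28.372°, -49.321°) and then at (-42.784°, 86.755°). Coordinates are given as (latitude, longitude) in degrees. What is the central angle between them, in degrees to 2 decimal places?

With latitudes φ₁ = 28.372°, φ₂ = -42.784° and longitude difference Δλ = 136.076°:
Haversine: a = sin²(Δφ/2) + cos φ₁ cos φ₂ sin²(Δλ/2) = 0.3385 + (0.8799)(0.7339)(0.8601) = 0.89394.
Central angle c = 2·arcsin(√a) = 2.47816 rad.
So the angular separation is 141.99°.

141.99°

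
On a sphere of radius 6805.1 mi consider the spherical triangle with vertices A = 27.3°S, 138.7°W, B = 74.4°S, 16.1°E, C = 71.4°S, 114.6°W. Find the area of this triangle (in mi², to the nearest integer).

Side lengths (central angles): a = 0.5415, b = 0.8046, c = 1.3433 rad; semiperimeter s = 1.3447.
By l'Huilier's theorem, tan(E/4) = √[tan(s/2) tan((s−a)/2) tan((s−b)/2) tan((s−c)/2)], giving spherical excess E = 0.0323 rad.
Area = E·R² = 0.0323 × (6805.1)² ≈ 1496769 mi².

1496769 mi²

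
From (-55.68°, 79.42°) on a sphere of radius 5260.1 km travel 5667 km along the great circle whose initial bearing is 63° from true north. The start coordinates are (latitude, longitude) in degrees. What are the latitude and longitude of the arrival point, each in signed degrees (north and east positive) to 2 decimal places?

-9.54°, 132.14°

Angular distance δ = d/R = 5667/5260.1 = 1.07736 rad; initial bearing θ = 1.0996 rad.
sin φ₂ = sin φ₁ cos δ + cos φ₁ sin δ cos θ = (-0.8259)(0.4737) + (0.5638)(0.8807)(0.4540) = -0.1658, so φ₂ = -9.54°.
Δλ = atan2(sin θ sin δ cos φ₁, cos δ − sin φ₁ sin φ₂) = atan2(0.4424, 0.3368) = 52.724°.
λ₂ = 79.420° + 52.724° = 132.14°.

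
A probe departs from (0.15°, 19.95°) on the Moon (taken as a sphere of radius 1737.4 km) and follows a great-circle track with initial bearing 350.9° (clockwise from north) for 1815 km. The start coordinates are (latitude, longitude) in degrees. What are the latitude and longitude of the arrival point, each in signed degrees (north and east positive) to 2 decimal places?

58.78°, 4.65°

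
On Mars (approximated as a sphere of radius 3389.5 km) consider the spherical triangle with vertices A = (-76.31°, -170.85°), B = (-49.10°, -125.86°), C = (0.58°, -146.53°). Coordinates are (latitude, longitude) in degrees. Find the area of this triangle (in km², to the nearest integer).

2579768 km²

Side lengths (central angles): a = 0.9211, b = 1.3635, c = 0.5662 rad; semiperimeter s = 1.4254.
By l'Huilier's theorem, tan(E/4) = √[tan(s/2) tan((s−a)/2) tan((s−b)/2) tan((s−c)/2)], giving spherical excess E = 0.2245 rad.
Area = E·R² = 0.2245 × (3389.5)² ≈ 2579768 km².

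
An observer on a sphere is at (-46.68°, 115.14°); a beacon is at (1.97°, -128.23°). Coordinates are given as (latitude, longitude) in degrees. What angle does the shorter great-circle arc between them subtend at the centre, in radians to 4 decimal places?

1.9096 rad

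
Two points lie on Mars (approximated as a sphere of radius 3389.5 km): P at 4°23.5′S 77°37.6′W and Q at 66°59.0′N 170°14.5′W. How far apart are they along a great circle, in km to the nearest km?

5624 km

In radians: φ₁ = -0.0766, φ₂ = 1.1691, Δλ = -92.615° = -1.6164 rad.
cos c = sin φ₁ sin φ₂ + cos φ₁ cos φ₂ cos Δλ = (-0.0766)(0.9204) + (0.9971)(0.3910)(-0.0456) = -0.08826,
so c = arccos(-0.08826) = 1.65918 rad.
Distance = R·c = 3389.5 × 1.6592 ≈ 5624 km.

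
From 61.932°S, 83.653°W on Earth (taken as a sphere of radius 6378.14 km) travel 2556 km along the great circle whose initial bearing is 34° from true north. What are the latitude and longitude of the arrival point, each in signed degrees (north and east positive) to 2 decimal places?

-41.32°, -66.77°

Angular distance δ = d/R = 2556/6378.14 = 0.40074 rad; initial bearing θ = 0.5934 rad.
sin φ₂ = sin φ₁ cos δ + cos φ₁ sin δ cos θ = (-0.8824)(0.9208) + (0.4705)(0.3901)(0.8290) = -0.6603, so φ₂ = -41.32°.
Δλ = atan2(sin θ sin δ cos φ₁, cos δ − sin φ₁ sin φ₂) = atan2(0.1026, 0.3381) = 16.886°.
λ₂ = -83.653° + 16.886° = -66.77°.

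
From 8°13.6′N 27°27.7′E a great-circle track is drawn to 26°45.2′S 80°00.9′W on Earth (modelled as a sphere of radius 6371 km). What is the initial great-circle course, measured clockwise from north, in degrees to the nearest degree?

Δλ = -107.477° = -1.8758 rad.
y = sin Δλ · cos φ₂ = (-0.9538)(0.8930) = -0.8517
x = cos φ₁ sin φ₂ − sin φ₁ cos φ₂ cos Δλ = (0.9897)(-0.4502) − (0.1431)(0.8930)(-0.3003) = -0.4071
θ = atan2(y, x) = -115.55°; adding 360° gives 244°.

244°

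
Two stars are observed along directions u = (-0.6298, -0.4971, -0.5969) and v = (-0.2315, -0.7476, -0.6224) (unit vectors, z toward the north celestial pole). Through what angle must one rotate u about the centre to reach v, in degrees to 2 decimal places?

27.26°

u·v = 0.8889; |u| = 1.0000, |v| = 0.9999.
cos θ = (u·v)/(|u||v|) = 0.8890, so θ = 27.26°.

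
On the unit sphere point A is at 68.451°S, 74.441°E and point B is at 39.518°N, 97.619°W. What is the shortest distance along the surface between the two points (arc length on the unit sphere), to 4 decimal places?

2.6310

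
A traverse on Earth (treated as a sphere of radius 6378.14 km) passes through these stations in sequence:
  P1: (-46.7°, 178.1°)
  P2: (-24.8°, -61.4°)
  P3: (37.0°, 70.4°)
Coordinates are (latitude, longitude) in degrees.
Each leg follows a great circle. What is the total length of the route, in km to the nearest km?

Leg P1→P2: central angle 1.5815 rad, distance 10087.1 km.
Leg P2→P3: central angle 2.3974 rad, distance 15291.2 km.
Total: 10087.1 + 15291.2 ≈ 25378 km.

25378 km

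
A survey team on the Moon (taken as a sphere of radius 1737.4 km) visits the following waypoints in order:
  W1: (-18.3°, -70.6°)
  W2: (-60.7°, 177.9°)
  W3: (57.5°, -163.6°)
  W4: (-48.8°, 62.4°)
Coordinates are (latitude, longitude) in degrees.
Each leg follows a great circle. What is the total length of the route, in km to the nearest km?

Leg W1→W2: central angle 1.4671 rad, distance 2548.9 km.
Leg W2→W3: central angle 2.0785 rad, distance 3611.1 km.
Leg W3→W4: central angle 2.6476 rad, distance 4599.9 km.
Total: 2548.9 + 3611.1 + 4599.9 ≈ 10760 km.

10760 km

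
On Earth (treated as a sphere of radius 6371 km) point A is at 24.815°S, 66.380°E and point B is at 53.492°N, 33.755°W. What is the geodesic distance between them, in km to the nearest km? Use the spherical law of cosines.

12856 km

In radians: φ₁ = -0.4331, φ₂ = 0.9336, Δλ = -100.135° = -1.7477 rad.
cos c = sin φ₁ sin φ₂ + cos φ₁ cos φ₂ cos Δλ = (-0.4197)(0.8038) + (0.9077)(0.5949)(-0.1760) = -0.43236,
so c = arccos(-0.43236) = 2.01790 rad.
Distance = R·c = 6371 × 2.0179 ≈ 12856 km.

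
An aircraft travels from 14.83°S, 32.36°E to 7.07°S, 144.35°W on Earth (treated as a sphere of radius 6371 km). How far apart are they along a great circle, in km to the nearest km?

Let φ₁ = -0.2588 rad, φ₂ = -0.1234 rad, and Δλ = -3.0842 rad.
cos c = sin φ₁ sin φ₂ + cos φ₁ cos φ₂ cos Δλ = (-0.2560)(-0.1231) + (0.9667)(0.9924)(-0.9984) = -0.92626,
so c = arccos(-0.92626) = 2.75515 rad.
Distance = R·c = 6371 × 2.7551 ≈ 17553 km.

17553 km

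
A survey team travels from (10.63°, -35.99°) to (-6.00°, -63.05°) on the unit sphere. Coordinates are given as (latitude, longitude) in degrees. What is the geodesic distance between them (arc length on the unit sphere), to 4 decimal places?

0.5526

Let φ₁ = 0.1855 rad, φ₂ = -0.1047 rad, and Δλ = -0.4723 rad.
cos c = sin φ₁ sin φ₂ + cos φ₁ cos φ₂ cos Δλ = (0.1845)(-0.1045) + (0.9828)(0.9945)(0.8905) = 0.85117,
so c = arccos(0.85117) = 0.55258 rad.
On the unit sphere the arc length equals the central angle: 0.5526.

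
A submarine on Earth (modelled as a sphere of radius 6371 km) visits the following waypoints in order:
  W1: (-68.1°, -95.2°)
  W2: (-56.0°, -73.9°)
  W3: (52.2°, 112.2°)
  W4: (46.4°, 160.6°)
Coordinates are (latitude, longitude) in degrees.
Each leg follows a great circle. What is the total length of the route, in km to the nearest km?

Leg W1→W2: central angle 0.2709 rad, distance 1725.8 km.
Leg W2→W3: central angle 3.0506 rad, distance 19435.2 km.
Leg W3→W4: central angle 0.5494 rad, distance 3500.3 km.
Total: 1725.8 + 19435.2 + 3500.3 ≈ 24661 km.

24661 km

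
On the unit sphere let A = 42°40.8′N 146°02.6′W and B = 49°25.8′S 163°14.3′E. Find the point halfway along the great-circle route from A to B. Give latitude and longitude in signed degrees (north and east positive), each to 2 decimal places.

-3.73°, -169.74°

The central angle between A and B is δ = 1.7846 rad.
With f = 0.5, the slerp weights are sin((1−f)δ)/sin δ = 0.7967 and sin(fδ)/sin δ = 0.7967.
Weighted sum of the unit vectors: (0.7967)·(-0.6098,-0.4106,0.6779) + (0.7967)·(-0.6227,0.1876,-0.7596) = (-0.9819, -0.1777, -0.0651).
Converting back: φ = atan2(z, √(x²+y²)) = -3.73°, λ = atan2(y, x) = -169.74°.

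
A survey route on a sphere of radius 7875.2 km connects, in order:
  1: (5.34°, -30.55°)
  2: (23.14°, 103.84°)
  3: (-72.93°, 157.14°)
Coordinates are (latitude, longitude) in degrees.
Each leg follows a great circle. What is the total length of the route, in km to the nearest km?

31548 km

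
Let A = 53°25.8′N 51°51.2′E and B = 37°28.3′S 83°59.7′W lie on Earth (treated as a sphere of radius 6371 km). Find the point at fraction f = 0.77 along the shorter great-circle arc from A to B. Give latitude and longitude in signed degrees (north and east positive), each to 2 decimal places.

The central angle between A and B is δ = 2.5461 rad.
With f = 0.77, the slerp weights are sin((1−f)δ)/sin δ = 0.9854 and sin(fδ)/sin δ = 1.6491.
Weighted sum of the unit vectors: (0.9854)·(0.3680,0.4686,0.8031) + (1.6491)·(0.0830,-0.7893,-0.6084) = (0.4996, -0.8400, -0.2119).
Converting back: φ = atan2(z, √(x²+y²)) = -12.23°, λ = atan2(y, x) = -59.26°.

-12.23°, -59.26°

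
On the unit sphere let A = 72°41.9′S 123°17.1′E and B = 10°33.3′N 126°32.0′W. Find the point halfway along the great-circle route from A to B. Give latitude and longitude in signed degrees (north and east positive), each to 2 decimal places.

Central angle δ = 1.8502 rad. Interpolating on the sphere with fraction f = 0.5:
P = [sin((1−f)δ)·A + sin(fδ)·B] / sin δ = 0.8309·A + 0.8309·B in Cartesian coordinates,
giving P = (-0.6219, -0.4498, -0.6411), i.e. latitude -39.87°, longitude -144.12°.

-39.87°, -144.12°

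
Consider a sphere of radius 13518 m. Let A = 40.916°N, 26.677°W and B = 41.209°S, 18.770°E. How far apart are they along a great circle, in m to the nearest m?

21675 m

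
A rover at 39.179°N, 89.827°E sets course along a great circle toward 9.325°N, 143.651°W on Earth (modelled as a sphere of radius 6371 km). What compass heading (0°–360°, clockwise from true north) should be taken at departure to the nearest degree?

58°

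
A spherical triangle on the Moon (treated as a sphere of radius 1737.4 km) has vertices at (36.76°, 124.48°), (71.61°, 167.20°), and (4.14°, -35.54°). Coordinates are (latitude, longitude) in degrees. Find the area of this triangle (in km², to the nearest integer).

2388827 km²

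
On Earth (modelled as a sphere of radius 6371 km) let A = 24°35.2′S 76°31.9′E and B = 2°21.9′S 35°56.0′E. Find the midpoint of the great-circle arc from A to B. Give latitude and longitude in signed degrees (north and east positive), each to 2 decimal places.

Central angle δ = 0.7855 rad. Interpolating on the sphere with fraction f = 0.5:
P = [sin((1−f)δ)·A + sin(fδ)·B] / sin δ = 0.5412·A + 0.5412·B in Cartesian coordinates,
giving P = (0.5525, 0.7959, -0.2475), i.e. latitude -14.33°, longitude 55.24°.

-14.33°, 55.24°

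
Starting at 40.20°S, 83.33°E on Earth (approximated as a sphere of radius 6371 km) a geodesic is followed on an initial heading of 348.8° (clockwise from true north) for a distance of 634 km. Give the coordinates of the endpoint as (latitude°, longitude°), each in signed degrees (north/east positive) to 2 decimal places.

-34.60°, 81.99°

Angular distance δ = d/R = 634/6371 = 0.09951 rad; initial bearing θ = 6.0877 rad.
sin φ₂ = sin φ₁ cos δ + cos φ₁ sin δ cos θ = (-0.6455)(0.9951) + (0.7638)(0.0993)(0.9810) = -0.5678, so φ₂ = -34.60°.
Δλ = atan2(sin θ sin δ cos φ₁, cos δ − sin φ₁ sin φ₂) = atan2(-0.0147, 0.6285) = -1.343°.
λ₂ = 83.330° − 1.343° = 81.99°.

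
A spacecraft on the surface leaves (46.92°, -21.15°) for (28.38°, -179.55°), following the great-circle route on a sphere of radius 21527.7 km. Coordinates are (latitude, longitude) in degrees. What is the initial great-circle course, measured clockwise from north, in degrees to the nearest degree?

341°

With φ₁ = 0.8189, φ₂ = 0.4953, Δλ = -2.7646 rad, the forward-azimuth formula gives
θ = atan2( sin Δλ cos φ₂ , cos φ₁ sin φ₂ − sin φ₁ cos φ₂ cos Δλ ) = atan2(-0.3239, 0.9221) = -19.35°.
Adding 360° brings this into [0°, 360°): 341°.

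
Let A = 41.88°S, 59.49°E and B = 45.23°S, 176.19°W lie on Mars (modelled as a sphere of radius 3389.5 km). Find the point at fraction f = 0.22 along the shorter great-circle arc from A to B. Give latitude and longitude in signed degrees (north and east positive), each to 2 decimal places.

-54.84°, 77.51°

The central angle between A and B is δ = 1.3915 rad.
With f = 0.22, the slerp weights are sin((1−f)δ)/sin δ = 0.8989 and sin(fδ)/sin δ = 0.3063.
Weighted sum of the unit vectors: (0.8989)·(0.3780,0.6415,-0.6676) + (0.3063)·(-0.7027,-0.0468,-0.7099) = (0.1245, 0.5623, -0.8175).
Converting back: φ = atan2(z, √(x²+y²)) = -54.84°, λ = atan2(y, x) = 77.51°.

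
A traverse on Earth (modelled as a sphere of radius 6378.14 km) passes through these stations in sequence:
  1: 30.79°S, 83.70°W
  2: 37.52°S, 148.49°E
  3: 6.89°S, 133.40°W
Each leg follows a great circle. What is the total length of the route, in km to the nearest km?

Leg 1→2: central angle 1.6769 rad, distance 10695.7 km.
Leg 2→3: central angle 1.3333 rad, distance 8503.8 km.
Total: 10695.7 + 8503.8 ≈ 19199 km.

19199 km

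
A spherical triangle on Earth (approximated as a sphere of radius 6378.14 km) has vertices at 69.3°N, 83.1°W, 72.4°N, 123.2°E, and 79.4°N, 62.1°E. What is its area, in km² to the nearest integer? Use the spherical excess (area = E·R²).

Side lengths (central angles): a = 0.2699, b = 0.5235, c = 0.6504 rad; semiperimeter s = 0.7219.
By l'Huilier's theorem, tan(E/4) = √[tan(s/2) tan((s−a)/2) tan((s−b)/2) tan((s−c)/2)], giving spherical excess E = 0.0703 rad.
Area = E·R² = 0.0703 × (6378.14)² ≈ 2859254 km².

2859254 km²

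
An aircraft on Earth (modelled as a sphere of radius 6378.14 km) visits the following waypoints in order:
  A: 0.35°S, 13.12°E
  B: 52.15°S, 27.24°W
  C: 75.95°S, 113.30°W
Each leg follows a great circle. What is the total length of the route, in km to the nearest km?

11232 km

Leg A→B: central angle 1.0788 rad, distance 6880.9 km.
Leg B→C: central angle 0.6821 rad, distance 4350.7 km.
Total: 6880.9 + 4350.7 ≈ 11232 km.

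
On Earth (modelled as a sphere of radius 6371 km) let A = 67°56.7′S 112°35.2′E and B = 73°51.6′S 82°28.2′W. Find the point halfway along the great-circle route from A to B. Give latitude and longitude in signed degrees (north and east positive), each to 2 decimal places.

Central angle δ = 0.6608 rad. Interpolating on the sphere with fraction f = 0.5:
P = [sin((1−f)δ)·A + sin(fδ)·B] / sin δ = 0.5286·A + 0.5286·B in Cartesian coordinates,
giving P = (-0.0570, 0.0376, -0.9977), i.e. latitude -86.09°, longitude 146.59°.

-86.09°, 146.59°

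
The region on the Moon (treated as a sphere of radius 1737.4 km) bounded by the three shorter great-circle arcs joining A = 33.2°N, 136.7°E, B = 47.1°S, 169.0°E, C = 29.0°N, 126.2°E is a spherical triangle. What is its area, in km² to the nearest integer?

481579 km²

Side lengths (central angles): a = 1.4890, b = 0.1731, c = 1.4904 rad; semiperimeter s = 1.5762.
By l'Huilier's theorem, tan(E/4) = √[tan(s/2) tan((s−a)/2) tan((s−b)/2) tan((s−c)/2)], giving spherical excess E = 0.1595 rad.
Area = E·R² = 0.1595 × (1737.4)² ≈ 481579 km².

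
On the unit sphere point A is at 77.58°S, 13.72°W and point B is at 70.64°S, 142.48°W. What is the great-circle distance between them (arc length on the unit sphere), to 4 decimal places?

0.5018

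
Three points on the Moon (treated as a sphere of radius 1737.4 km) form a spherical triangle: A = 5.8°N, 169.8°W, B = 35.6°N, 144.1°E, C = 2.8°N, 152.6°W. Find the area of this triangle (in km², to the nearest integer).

256621 km²

Side lengths (central angles): a = 1.1665, b = 0.3039, c = 0.9024 rad; semiperimeter s = 1.1864.
By l'Huilier's theorem, tan(E/4) = √[tan(s/2) tan((s−a)/2) tan((s−b)/2) tan((s−c)/2)], giving spherical excess E = 0.0850 rad.
Area = E·R² = 0.0850 × (1737.4)² ≈ 256621 km².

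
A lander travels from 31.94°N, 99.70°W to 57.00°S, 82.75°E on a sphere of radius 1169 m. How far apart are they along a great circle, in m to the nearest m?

In radians: φ₁ = 0.5575, φ₂ = -0.9948, Δλ = -177.550° = -3.0988 rad.
cos c = sin φ₁ sin φ₂ + cos φ₁ cos φ₂ cos Δλ = (0.5290)(-0.8387) + (0.8486)(0.5446)(-0.9991) = -0.90544,
so c = arccos(-0.90544) = 2.70322 rad.
Distance = R·c = 1169 × 2.7032 ≈ 3160 m.

3160 m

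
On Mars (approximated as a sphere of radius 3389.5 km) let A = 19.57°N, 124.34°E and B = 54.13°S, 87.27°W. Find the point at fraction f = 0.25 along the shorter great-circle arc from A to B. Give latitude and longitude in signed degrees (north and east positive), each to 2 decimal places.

The central angle between A and B is δ = 2.4063 rad.
With f = 0.25, the slerp weights are sin((1−f)δ)/sin δ = 1.4501 and sin(fδ)/sin δ = 0.8437.
Weighted sum of the unit vectors: (1.4501)·(-0.5315,0.7780,0.3350) + (0.8437)·(0.0279,-0.5853,-0.8103) = (-0.7472, 0.6344, -0.1979).
Converting back: φ = atan2(z, √(x²+y²)) = -11.42°, λ = atan2(y, x) = 139.67°.

-11.42°, 139.67°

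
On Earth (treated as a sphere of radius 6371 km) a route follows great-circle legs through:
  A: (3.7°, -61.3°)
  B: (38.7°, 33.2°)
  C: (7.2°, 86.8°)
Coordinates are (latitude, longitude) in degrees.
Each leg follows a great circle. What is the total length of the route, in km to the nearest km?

16529 km

Leg A→B: central angle 1.5916 rad, distance 10139.8 km.
Leg B→C: central angle 1.0029 rad, distance 6389.7 km.
Total: 10139.8 + 6389.7 ≈ 16529 km.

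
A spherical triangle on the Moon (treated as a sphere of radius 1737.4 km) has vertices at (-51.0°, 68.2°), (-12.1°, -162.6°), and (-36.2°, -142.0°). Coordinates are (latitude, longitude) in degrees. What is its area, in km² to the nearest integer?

Side lengths (central angles): a = 0.5308, b = 1.5507, c = 1.7988 rad; semiperimeter s = 1.9402.
By l'Huilier's theorem, tan(E/4) = √[tan(s/2) tan((s−a)/2) tan((s−b)/2) tan((s−c)/2)], giving spherical excess E = 0.5236 rad.
Area = E·R² = 0.5236 × (1737.4)² ≈ 1580469 km².

1580469 km²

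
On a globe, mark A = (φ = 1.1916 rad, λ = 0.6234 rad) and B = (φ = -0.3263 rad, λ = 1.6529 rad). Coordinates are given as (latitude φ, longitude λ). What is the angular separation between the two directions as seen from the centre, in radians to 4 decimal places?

1.6882 rad

Let φ₁ = 1.1916 rad, φ₂ = -0.3263 rad, and Δλ = 1.0295 rad.
cos c = sin φ₁ sin φ₂ + cos φ₁ cos φ₂ cos Δλ = (0.9290)(-0.3205) + (0.3702)(0.9472)(0.5152) = -0.11710,
so c = arccos(-0.11710) = 1.68817 rad.
So the angular separation is 1.6882 rad.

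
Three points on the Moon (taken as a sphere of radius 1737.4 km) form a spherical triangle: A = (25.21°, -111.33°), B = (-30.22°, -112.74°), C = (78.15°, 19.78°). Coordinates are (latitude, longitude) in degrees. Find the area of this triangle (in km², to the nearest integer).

517391 km²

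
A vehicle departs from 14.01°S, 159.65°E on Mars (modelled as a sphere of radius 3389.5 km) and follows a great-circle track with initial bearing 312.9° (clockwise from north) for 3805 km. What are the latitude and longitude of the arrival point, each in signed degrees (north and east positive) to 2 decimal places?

Angular distance δ = d/R = 3805/3389.5 = 1.12258 rad; initial bearing θ = 5.4611 rad.
sin φ₂ = sin φ₁ cos δ + cos φ₁ sin δ cos θ = (-0.2421)(0.4334) + (0.9703)(0.9012)(0.6807) = 0.4903, so φ₂ = 29.36°.
Δλ = atan2(sin θ sin δ cos φ₁, cos δ − sin φ₁ sin φ₂) = atan2(-0.6405, 0.5521) = -49.243°.
λ₂ = 159.650° − 49.243° = 110.41°.

29.36°, 110.41°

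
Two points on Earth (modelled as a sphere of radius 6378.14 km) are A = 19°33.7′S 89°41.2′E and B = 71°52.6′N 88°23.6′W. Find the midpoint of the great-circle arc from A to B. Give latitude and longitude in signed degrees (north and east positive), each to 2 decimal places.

Central angle δ = 2.2283 rad. Interpolating on the sphere with fraction f = 0.5:
P = [sin((1−f)δ)·A + sin(fδ)·B] / sin δ = 1.1340·A + 1.1340·B in Cartesian coordinates,
giving P = (0.0157, 0.7159, 0.6980), i.e. latitude 44.27°, longitude 88.74°.

44.27°, 88.74°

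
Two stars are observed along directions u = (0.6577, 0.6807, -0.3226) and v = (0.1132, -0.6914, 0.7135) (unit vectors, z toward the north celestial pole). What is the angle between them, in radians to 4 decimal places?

2.2477 rad

u·v = -0.6264; |u| = 1.0000, |v| = 1.0000.
cos θ = (u·v)/(|u||v|) = -0.6264, so θ = 2.2477 rad.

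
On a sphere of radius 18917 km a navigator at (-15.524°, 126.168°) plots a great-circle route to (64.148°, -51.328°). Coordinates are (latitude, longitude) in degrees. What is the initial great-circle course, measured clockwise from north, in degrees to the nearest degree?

With φ₁ = -0.2709, φ₂ = 1.1196, Δλ = -3.0979 rad, the forward-azimuth formula gives
θ = atan2( sin Δλ cos φ₂ , cos φ₁ sin φ₂ − sin φ₁ cos φ₂ cos Δλ ) = atan2(-0.0191, 0.7505) = -1.45°.
Adding 360° brings this into [0°, 360°): 359°.

359°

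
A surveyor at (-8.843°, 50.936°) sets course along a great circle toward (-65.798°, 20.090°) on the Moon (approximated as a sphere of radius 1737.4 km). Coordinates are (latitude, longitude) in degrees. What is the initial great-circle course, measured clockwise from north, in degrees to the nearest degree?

Δλ = -30.846° = -0.5384 rad.
y = sin Δλ · cos φ₂ = (-0.5127)(0.4100) = -0.2102
x = cos φ₁ sin φ₂ − sin φ₁ cos φ₂ cos Δλ = (0.9881)(-0.9121) − (-0.1537)(0.4100)(0.8585) = -0.8472
θ = atan2(y, x) = -166.07°; adding 360° gives 194°.

194°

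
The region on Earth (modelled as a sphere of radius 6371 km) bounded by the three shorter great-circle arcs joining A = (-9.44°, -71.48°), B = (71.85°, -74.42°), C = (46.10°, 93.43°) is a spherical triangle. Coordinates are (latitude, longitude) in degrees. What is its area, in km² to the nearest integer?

17754509 km²

Side lengths (central angles): a = 1.0775, b = 2.4632, c = 1.4192 rad; semiperimeter s = 2.4800.
By l'Huilier's theorem, tan(E/4) = √[tan(s/2) tan((s−a)/2) tan((s−b)/2) tan((s−c)/2)], giving spherical excess E = 0.4374 rad.
Area = E·R² = 0.4374 × (6371)² ≈ 17754509 km².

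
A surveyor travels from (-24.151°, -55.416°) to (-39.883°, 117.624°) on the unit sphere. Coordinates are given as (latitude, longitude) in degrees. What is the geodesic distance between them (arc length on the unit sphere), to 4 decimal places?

Let φ₁ = -0.4215 rad, φ₂ = -0.6961 rad, and Δλ = 3.0201 rad.
cos c = sin φ₁ sin φ₂ + cos φ₁ cos φ₂ cos Δλ = (-0.4091)(-0.6412) + (0.9125)(0.7674)(-0.9926) = -0.43268,
so c = arccos(-0.43268) = 2.01826 rad.
On the unit sphere the arc length equals the central angle: 2.0183.

2.0183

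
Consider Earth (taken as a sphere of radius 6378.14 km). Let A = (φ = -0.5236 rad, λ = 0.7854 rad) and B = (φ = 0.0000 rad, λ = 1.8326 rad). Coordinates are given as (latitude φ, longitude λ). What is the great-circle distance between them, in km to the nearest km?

7162 km

With latitudes φ₁ = -30.000°, φ₂ = 0.000° and longitude difference Δλ = 60.000°:
cos c = sin φ₁ sin φ₂ + cos φ₁ cos φ₂ cos Δλ = (-0.5000)(0.0000) + (0.8660)(1.0000)(0.5000) = 0.43301,
so c = arccos(0.43301) = 1.12297 rad.
Distance = R·c = 6378.14 × 1.1230 ≈ 7162 km.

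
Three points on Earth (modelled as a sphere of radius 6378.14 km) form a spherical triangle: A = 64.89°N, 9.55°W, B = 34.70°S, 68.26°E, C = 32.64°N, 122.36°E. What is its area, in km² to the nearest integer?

Side lengths (central angles): a = 1.4717, b = 1.3184, c = 2.0284 rad; semiperimeter s = 2.4093.
By l'Huilier's theorem, tan(E/4) = √[tan(s/2) tan((s−a)/2) tan((s−b)/2) tan((s−c)/2)], giving spherical excess E = 1.4981 rad.
Area = E·R² = 1.4981 × (6378.14)² ≈ 60942074 km².

60942074 km²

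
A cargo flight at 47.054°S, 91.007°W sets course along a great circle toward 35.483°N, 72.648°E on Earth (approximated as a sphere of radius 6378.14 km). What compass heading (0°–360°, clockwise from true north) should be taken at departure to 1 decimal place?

Δλ = 163.655° = 2.8563 rad.
y = sin Δλ · cos φ₂ = (0.2814)(0.8143) = 0.2292
x = cos φ₁ sin φ₂ − sin φ₁ cos φ₂ cos Δλ = (0.6813)(0.5805) − (-0.7320)(0.8143)(-0.9596) = -0.1765
θ = atan2(y, x) = 127.60°, so the bearing is 127.6°.

127.6°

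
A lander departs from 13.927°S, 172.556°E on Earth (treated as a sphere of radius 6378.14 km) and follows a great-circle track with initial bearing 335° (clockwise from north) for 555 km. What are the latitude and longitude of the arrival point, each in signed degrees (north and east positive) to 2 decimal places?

Angular distance δ = d/R = 555/6378.14 = 0.08702 rad; initial bearing θ = 5.8469 rad.
sin φ₂ = sin φ₁ cos δ + cos φ₁ sin δ cos θ = (-0.2407)(0.9962) + (0.9706)(0.0869)(0.9063) = -0.1633, so φ₂ = -9.40°.
Δλ = atan2(sin θ sin δ cos φ₁, cos δ − sin φ₁ sin φ₂) = atan2(-0.0356, 0.9569) = -2.134°.
λ₂ = 172.556° − 2.134° = 170.42°.

-9.40°, 170.42°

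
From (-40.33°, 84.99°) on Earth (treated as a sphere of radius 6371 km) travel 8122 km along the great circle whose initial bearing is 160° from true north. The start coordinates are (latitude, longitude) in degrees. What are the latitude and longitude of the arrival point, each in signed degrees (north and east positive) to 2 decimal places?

-60.92°, -137.32°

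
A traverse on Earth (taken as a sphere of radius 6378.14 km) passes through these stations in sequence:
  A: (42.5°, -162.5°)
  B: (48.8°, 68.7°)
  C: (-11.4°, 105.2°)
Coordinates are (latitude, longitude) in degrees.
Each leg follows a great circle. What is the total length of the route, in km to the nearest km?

16307 km

Leg A→B: central angle 1.3653 rad, distance 8708.3 km.
Leg B→C: central angle 1.1914 rad, distance 7599.2 km.
Total: 8708.3 + 7599.2 ≈ 16307 km.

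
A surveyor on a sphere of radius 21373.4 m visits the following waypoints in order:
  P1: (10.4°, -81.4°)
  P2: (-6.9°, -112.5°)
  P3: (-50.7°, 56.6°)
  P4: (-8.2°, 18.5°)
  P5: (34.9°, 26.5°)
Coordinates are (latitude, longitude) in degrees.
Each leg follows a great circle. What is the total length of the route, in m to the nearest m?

Leg P1→P2: central angle 0.6191 rad, distance 13231.8 m.
Leg P2→P3: central angle 2.1229 rad, distance 45373.7 m.
Leg P3→P4: central angle 0.9227 rad, distance 19720.3 m.
Leg P4→P5: central angle 0.7637 rad, distance 16323.5 m.
Total: 13231.8 + 45373.7 + 19720.3 + 16323.5 ≈ 94649 m.

94649 m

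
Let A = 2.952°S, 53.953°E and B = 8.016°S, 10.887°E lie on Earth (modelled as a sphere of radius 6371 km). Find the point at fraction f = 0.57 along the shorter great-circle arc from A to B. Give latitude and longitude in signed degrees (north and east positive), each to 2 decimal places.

-6.25°, 29.50°

Central angle δ = 0.7530 rad. Interpolating on the sphere with fraction f = 0.57:
P = [sin((1−f)δ)·A + sin(fδ)·B] / sin δ = 0.4653·A + 0.6086·B in Cartesian coordinates,
giving P = (0.8652, 0.4895, -0.1088), i.e. latitude -6.25°, longitude 29.50°.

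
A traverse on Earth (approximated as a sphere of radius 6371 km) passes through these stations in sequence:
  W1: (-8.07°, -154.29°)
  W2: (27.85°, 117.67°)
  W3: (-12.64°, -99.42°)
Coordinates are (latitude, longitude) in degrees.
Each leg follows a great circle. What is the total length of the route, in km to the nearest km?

Leg W1→W2: central angle 1.6064 rad, distance 10234.7 km.
Leg W2→W3: central angle 2.4823 rad, distance 15814.8 km.
Total: 10234.7 + 15814.8 ≈ 26049 km.

26049 km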